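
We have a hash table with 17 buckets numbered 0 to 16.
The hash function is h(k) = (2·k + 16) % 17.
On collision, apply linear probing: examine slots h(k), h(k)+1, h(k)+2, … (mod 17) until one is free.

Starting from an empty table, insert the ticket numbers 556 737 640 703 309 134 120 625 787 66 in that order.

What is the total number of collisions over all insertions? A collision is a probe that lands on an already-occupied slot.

4

Insert 556: h=6, slot 6 empty → index 6.
Insert 737: h=11, slot 11 empty → index 11.
Insert 640: h=4, slot 4 empty → index 4.
Insert 703: h=11, slot 11 occupied → index 12.
Insert 309: h=5, slot 5 empty → index 5.
Insert 134: h=12, slot 12 occupied → index 13.
Insert 120: h=1, slot 1 empty → index 1.
Insert 625: h=8, slot 8 empty → index 8.
Insert 787: h=9, slot 9 empty → index 9.
Insert 66: h=12, slots 12,13 occupied → index 14.
Table: [_, 120, _, _, 640, 309, 556, _, 625, 787, _, 737, 703, 134, 66, _, _]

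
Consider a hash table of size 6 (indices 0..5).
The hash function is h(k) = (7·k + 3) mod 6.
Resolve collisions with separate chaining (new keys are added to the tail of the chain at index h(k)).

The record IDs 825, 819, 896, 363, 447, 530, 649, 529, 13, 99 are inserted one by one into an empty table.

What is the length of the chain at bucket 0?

5

825 -> bucket 0
819 -> bucket 0 (collision)
896 -> bucket 5
363 -> bucket 0 (collision)
447 -> bucket 0 (collision)
530 -> bucket 5 (collision)
649 -> bucket 4
529 -> bucket 4 (collision)
13 -> bucket 4 (collision)
99 -> bucket 0 (collision)
Final buckets:
0: 825 -> 819 -> 363 -> 447 -> 99
1: —
2: —
3: —
4: 649 -> 529 -> 13
5: 896 -> 530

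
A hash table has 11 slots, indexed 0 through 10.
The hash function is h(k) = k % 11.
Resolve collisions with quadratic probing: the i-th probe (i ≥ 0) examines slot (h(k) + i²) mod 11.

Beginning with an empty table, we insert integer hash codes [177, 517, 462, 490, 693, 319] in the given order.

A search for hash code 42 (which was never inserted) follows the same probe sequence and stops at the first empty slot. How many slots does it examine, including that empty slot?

177: h=1 => slot 1
517: h=0 => slot 0
462: h=0, probe 0,1,4 => slot 4
490: h=6 => slot 6
693: h=0, probe 0,1,4,9 => slot 9
319: h=0, probe 0,1,4,9,5 => slot 5
Table: [517, 177, ., ., 462, 319, 490, ., ., 693, .]
Lookup 42: h=9, probe 9,10 → slot 10 empty, not found.

2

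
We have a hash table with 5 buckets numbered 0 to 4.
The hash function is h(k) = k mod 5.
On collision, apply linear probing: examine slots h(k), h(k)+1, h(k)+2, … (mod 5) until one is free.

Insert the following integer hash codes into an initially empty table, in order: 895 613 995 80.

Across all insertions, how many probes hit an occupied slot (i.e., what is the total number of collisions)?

3

895: h=0 -> slot 0
613: h=3 -> slot 3
995: h=0, probe 0,1 -> slot 1
80: h=0, probe 0,1,2 -> slot 2
Table: [895, 995, 80, 613, _]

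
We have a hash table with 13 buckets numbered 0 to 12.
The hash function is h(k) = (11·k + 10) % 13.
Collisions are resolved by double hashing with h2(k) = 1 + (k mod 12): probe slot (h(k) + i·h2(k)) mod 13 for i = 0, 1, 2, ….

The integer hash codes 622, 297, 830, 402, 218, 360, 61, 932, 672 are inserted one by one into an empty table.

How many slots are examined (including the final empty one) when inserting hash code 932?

3

622: h=1 => slot 1
297: h=1, h2=10, probe 1,11 => slot 11
830: h=1, h2=3, probe 1,4 => slot 4
402: h=12 => slot 12
218: h=3 => slot 3
360: h=5 => slot 5
61: h=5, h2=2, probe 5,7 => slot 7
932: h=5, h2=9, probe 5,1,10 => slot 10
672: h=5, h2=1, probe 5,6 => slot 6
Table: [—, 622, —, 218, 830, 360, 672, 61, —, —, 932, 297, 402]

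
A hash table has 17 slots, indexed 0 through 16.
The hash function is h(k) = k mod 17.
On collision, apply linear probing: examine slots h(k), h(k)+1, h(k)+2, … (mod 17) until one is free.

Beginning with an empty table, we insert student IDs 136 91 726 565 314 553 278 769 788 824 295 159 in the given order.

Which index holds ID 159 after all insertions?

Insert 136: h=0, slot 0 empty → index 0.
Insert 91: h=6, slot 6 empty → index 6.
Insert 726: h=12, slot 12 empty → index 12.
Insert 565: h=4, slot 4 empty → index 4.
Insert 314: h=8, slot 8 empty → index 8.
Insert 553: h=9, slot 9 empty → index 9.
Insert 278: h=6, slot 6 occupied → index 7.
Insert 769: h=4, slot 4 occupied → index 5.
Insert 788: h=6, slots 6,7,8,9 occupied → index 10.
Insert 824: h=8, slots 8,9,10 occupied → index 11.
Insert 295: h=6, slots 6,7,8,9,10,11,12 occupied → index 13.
Insert 159: h=6, slots 6,7,8,9,10,11,12,13 occupied → index 14.
Table: [136, -, -, -, 565, 769, 91, 278, 314, 553, 788, 824, 726, 295, 159, -, -]

14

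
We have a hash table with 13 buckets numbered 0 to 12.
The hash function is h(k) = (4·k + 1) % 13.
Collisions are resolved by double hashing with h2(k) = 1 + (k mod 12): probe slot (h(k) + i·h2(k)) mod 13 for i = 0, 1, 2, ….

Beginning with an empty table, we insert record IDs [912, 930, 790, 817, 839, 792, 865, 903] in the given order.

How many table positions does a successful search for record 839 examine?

3

912: h=9 → slot 9
930: h=3 → slot 3
790: h=2 → slot 2
817: h=6 → slot 6
839: h=3, h2=12, probe 3,2,1 → slot 1
792: h=10 → slot 10
865: h=3, h2=2, probe 3,5 → slot 5
903: h=12 → slot 12
Table: [∅, 839, 790, 930, ∅, 865, 817, ∅, ∅, 912, 792, ∅, 903]
Lookup 839: h=3, h2=12, probe 3,2,1 → found at 1.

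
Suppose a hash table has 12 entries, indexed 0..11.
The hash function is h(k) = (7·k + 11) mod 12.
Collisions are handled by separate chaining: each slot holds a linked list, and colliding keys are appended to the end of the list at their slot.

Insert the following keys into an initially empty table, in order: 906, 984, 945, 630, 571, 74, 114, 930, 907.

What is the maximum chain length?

4

906 → bucket 5
984 → bucket 11
945 → bucket 2
630 → bucket 5 (collision)
571 → bucket 0
74 → bucket 1
114 → bucket 5 (collision)
930 → bucket 5 (collision)
907 → bucket 0 (collision)
Final buckets:
0: 571 -> 907
1: 74
2: 945
3: —
4: —
5: 906 -> 630 -> 114 -> 930
6: —
7: —
8: —
9: —
10: —
11: 984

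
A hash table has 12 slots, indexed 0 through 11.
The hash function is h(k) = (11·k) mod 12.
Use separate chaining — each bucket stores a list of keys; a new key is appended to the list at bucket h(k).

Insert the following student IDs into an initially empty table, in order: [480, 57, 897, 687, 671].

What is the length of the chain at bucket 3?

2

Insert 480: h=0, bucket 0 empty -> new chain.
Insert 57: h=3, bucket 3 empty -> new chain.
Insert 897: h=3, bucket 3 nonempty -> append to chain.
Insert 687: h=9, bucket 9 empty -> new chain.
Insert 671: h=1, bucket 1 empty -> new chain.
Final buckets:
0: 480
1: 671
2: —
3: 57 -> 897
4: —
5: —
6: —
7: —
8: —
9: 687
10: —
11: —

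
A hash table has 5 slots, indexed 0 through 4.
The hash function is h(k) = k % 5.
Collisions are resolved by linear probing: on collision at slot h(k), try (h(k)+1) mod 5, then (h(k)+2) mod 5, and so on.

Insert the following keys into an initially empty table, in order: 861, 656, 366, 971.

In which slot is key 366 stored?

3

861 hashes to 1; slot 1 is free → place at 1.
656 hashes to 1; 1 taken → place at 2.
366 hashes to 1; 1,2 taken → place at 3.
971 hashes to 1; 1,2,3 taken → place at 4.
Table: [∅, 861, 656, 366, 971]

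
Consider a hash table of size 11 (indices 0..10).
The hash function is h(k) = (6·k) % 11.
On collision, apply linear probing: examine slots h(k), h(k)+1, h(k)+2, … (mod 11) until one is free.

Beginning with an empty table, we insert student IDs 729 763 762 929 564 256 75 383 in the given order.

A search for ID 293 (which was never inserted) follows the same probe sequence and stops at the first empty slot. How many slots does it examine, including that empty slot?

729: h=7 -> slot 7
763: h=2 -> slot 2
762: h=7, probe 7,8 -> slot 8
929: h=8, probe 8,9 -> slot 9
564: h=7, probe 7,8,9,10 -> slot 10
256: h=7, probe 7,8,9,10,0 -> slot 0
75: h=10, probe 10,0,1 -> slot 1
383: h=10, probe 10,0,1,2,3 -> slot 3
Table: [256, 75, 763, 383, ., ., ., 729, 762, 929, 564]
Lookup 293: h=9, probe 9,10,0,1,2,3,4 → slot 4 empty, not found.

7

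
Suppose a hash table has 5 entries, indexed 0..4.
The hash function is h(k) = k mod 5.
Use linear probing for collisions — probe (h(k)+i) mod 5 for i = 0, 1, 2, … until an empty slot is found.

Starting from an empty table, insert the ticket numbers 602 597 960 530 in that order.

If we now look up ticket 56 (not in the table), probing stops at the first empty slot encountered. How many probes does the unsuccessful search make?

4

Insert 602: h=2, slot 2 empty → index 2.
Insert 597: h=2, slot 2 occupied → index 3.
Insert 960: h=0, slot 0 empty → index 0.
Insert 530: h=0, slot 0 occupied → index 1.
Table: [960, 530, 602, 597, —]
Lookup 56: h=1, probe 1,2,3,4 → slot 4 empty, not found.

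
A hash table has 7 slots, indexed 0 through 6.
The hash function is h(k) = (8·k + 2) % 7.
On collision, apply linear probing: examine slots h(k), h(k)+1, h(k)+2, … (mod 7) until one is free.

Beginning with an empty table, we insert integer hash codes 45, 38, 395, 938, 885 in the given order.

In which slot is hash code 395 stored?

0

45: h=5 => slot 5
38: h=5, probe 5,6 => slot 6
395: h=5, probe 5,6,0 => slot 0
938: h=2 => slot 2
885: h=5, probe 5,6,0,1 => slot 1
Table: [395, 885, 938, —, —, 45, 38]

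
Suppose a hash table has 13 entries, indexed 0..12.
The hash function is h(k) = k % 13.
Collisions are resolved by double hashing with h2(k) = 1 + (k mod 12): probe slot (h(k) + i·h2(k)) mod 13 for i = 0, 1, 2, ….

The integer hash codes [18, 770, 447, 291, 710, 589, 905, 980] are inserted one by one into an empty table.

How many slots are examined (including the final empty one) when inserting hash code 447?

Insert 18: h=5, slot 5 empty → index 5.
Insert 770: h=3, slot 3 empty → index 3.
Insert 447: h=5, h2=4, slot 5 occupied → index 9.
Insert 291: h=5, h2=4, slots 5,9 occupied → index 0.
Insert 710: h=8, slot 8 empty → index 8.
Insert 589: h=4, slot 4 empty → index 4.
Insert 905: h=8, h2=6, slot 8 occupied → index 1.
Insert 980: h=5, h2=9, slots 5,1 occupied → index 10.
Table: [291, 905, -, 770, 589, 18, -, -, 710, 447, 980, -, -]

2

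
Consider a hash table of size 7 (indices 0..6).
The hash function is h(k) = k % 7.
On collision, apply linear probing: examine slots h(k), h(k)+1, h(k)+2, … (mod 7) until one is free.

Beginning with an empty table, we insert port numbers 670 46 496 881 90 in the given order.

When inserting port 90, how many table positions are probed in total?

Insert 670: h=5, slot 5 empty => index 5.
Insert 46: h=4, slot 4 empty => index 4.
Insert 496: h=6, slot 6 empty => index 6.
Insert 881: h=6, slot 6 occupied => index 0.
Insert 90: h=6, slots 6,0 occupied => index 1.
Table: [881, 90, ., ., 46, 670, 496]

3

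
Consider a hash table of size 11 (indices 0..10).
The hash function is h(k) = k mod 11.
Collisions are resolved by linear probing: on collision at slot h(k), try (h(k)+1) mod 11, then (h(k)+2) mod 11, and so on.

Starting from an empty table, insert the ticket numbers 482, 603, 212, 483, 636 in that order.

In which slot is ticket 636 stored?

Insert 482: h=9, slot 9 empty => index 9.
Insert 603: h=9, slot 9 occupied => index 10.
Insert 212: h=3, slot 3 empty => index 3.
Insert 483: h=10, slot 10 occupied => index 0.
Insert 636: h=9, slots 9,10,0 occupied => index 1.
Table: [483, 636, _, 212, _, _, _, _, _, 482, 603]

1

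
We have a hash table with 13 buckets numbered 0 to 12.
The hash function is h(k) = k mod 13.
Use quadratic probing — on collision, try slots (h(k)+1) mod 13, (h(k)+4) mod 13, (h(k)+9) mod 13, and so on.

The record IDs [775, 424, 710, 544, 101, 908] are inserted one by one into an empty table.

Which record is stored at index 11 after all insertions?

544

Insert 775: h=8, slot 8 empty -> index 8.
Insert 424: h=8, slot 8 occupied -> index 9.
Insert 710: h=8, slots 8,9 occupied -> index 12.
Insert 544: h=11, slot 11 empty -> index 11.
Insert 101: h=10, slot 10 empty -> index 10.
Insert 908: h=11, slots 11,12 occupied -> index 2.
Table: [—, —, 908, —, —, —, —, —, 775, 424, 101, 544, 710]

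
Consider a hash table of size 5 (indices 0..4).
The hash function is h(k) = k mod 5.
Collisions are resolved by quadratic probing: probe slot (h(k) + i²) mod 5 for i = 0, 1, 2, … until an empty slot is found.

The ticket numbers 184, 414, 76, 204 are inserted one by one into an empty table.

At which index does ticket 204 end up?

184: h=4 => slot 4
414: h=4, probe 4,0 => slot 0
76: h=1 => slot 1
204: h=4, probe 4,0,3 => slot 3
Table: [414, 76, ∅, 204, 184]

3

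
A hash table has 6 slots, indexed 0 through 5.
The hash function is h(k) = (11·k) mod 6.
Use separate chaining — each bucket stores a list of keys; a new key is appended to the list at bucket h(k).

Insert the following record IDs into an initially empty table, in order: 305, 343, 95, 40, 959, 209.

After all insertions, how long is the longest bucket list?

Insert 305: h=1, bucket 1 empty -> new chain.
Insert 343: h=5, bucket 5 empty -> new chain.
Insert 95: h=1, bucket 1 nonempty -> append to chain.
Insert 40: h=2, bucket 2 empty -> new chain.
Insert 959: h=1, bucket 1 nonempty -> append to chain.
Insert 209: h=1, bucket 1 nonempty -> append to chain.
Final buckets:
0: ∅
1: 305 -> 95 -> 959 -> 209
2: 40
3: ∅
4: ∅
5: 343

4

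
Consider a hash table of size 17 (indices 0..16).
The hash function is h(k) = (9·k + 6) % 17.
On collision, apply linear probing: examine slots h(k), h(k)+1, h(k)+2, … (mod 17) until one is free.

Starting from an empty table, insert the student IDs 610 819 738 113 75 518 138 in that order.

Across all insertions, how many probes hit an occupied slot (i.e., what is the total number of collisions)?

610 hashes to 5; slot 5 is free → place at 5.
819 hashes to 16; slot 16 is free → place at 16.
738 hashes to 1; slot 1 is free → place at 1.
113 hashes to 3; slot 3 is free → place at 3.
75 hashes to 1; 1 taken → place at 2.
518 hashes to 10; slot 10 is free → place at 10.
138 hashes to 7; slot 7 is free → place at 7.
Table: [_, 738, 75, 113, _, 610, _, 138, _, _, 518, _, _, _, _, _, 819]

1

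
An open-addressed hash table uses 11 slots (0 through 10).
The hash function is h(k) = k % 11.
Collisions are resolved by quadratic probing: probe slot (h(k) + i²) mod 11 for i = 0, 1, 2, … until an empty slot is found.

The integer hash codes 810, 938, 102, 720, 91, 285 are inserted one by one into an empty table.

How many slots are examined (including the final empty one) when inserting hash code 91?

4

810: h=7 -> slot 7
938: h=3 -> slot 3
102: h=3, probe 3,4 -> slot 4
720: h=5 -> slot 5
91: h=3, probe 3,4,7,1 -> slot 1
285: h=10 -> slot 10
Table: [—, 91, —, 938, 102, 720, —, 810, —, —, 285]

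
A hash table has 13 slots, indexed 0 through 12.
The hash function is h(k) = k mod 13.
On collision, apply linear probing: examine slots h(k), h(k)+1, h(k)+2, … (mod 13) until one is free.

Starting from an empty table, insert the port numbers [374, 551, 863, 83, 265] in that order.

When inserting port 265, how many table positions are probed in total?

374 hashes to 10; slot 10 is free => place at 10.
551 hashes to 5; slot 5 is free => place at 5.
863 hashes to 5; 5 taken => place at 6.
83 hashes to 5; 5,6 taken => place at 7.
265 hashes to 5; 5,6,7 taken => place at 8.
Table: [∅, ∅, ∅, ∅, ∅, 551, 863, 83, 265, ∅, 374, ∅, ∅]

4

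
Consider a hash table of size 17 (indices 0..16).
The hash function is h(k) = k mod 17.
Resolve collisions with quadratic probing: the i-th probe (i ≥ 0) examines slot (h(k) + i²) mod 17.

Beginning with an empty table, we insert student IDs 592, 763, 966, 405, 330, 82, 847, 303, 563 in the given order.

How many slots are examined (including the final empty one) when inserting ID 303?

592 hashes to 14; slot 14 is free => place at 14.
763 hashes to 15; slot 15 is free => place at 15.
966 hashes to 14; 14,15 taken => place at 1.
405 hashes to 14; 14,15,1 taken => place at 6.
330 hashes to 7; slot 7 is free => place at 7.
82 hashes to 14; 14,15,1,6 taken => place at 13.
847 hashes to 14; 14,15,1,6,13 taken => place at 5.
303 hashes to 14; 14,15,1,6,13,5 taken => place at 16.
563 hashes to 2; slot 2 is free => place at 2.
Table: [-, 966, 563, -, -, 847, 405, 330, -, -, -, -, -, 82, 592, 763, 303]

7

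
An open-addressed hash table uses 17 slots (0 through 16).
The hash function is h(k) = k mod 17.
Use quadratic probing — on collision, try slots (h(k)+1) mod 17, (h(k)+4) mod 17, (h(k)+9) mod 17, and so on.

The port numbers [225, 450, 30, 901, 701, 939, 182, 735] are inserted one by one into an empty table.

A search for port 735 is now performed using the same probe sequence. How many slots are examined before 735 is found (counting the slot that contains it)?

Insert 225: h=4, slot 4 empty → index 4.
Insert 450: h=8, slot 8 empty → index 8.
Insert 30: h=13, slot 13 empty → index 13.
Insert 901: h=0, slot 0 empty → index 0.
Insert 701: h=4, slot 4 occupied → index 5.
Insert 939: h=4, slots 4,5,8,13 occupied → index 3.
Insert 182: h=12, slot 12 empty → index 12.
Insert 735: h=4, slots 4,5,8,13,3,12 occupied → index 6.
Table: [901, -, -, 939, 225, 701, 735, -, 450, -, -, -, 182, 30, -, -, -]
Lookup 735: h=4, probe 4,5,8,13,3,12,6 → found at 6.

7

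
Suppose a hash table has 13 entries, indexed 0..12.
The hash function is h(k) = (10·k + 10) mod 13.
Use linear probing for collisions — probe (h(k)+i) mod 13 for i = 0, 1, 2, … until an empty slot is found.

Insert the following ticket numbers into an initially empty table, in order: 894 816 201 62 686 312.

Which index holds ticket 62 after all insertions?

8

894: h=6 → slot 6
816: h=6, probe 6,7 → slot 7
201: h=5 → slot 5
62: h=6, probe 6,7,8 → slot 8
686: h=6, probe 6,7,8,9 → slot 9
312: h=10 → slot 10
Table: [-, -, -, -, -, 201, 894, 816, 62, 686, 312, -, -]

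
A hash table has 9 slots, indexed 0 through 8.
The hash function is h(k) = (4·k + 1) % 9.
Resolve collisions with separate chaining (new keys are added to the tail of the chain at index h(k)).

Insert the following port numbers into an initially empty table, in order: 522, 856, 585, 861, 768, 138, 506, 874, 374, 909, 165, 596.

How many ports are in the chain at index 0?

2

522 → bucket 1
856 → bucket 5
585 → bucket 1 (collision)
861 → bucket 7
768 → bucket 4
138 → bucket 4 (collision)
506 → bucket 0
874 → bucket 5 (collision)
374 → bucket 3
909 → bucket 1 (collision)
165 → bucket 4 (collision)
596 → bucket 0 (collision)
Final buckets:
0: 506 -> 596
1: 522 -> 585 -> 909
2: -
3: 374
4: 768 -> 138 -> 165
5: 856 -> 874
6: -
7: 861
8: -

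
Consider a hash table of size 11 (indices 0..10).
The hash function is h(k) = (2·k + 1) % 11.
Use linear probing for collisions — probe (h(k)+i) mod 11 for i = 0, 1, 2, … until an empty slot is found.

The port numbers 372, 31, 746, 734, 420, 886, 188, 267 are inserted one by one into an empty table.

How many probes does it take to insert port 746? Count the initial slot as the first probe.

3

Insert 372: h=8, slot 8 empty → index 8.
Insert 31: h=8, slot 8 occupied → index 9.
Insert 746: h=8, slots 8,9 occupied → index 10.
Insert 734: h=6, slot 6 empty → index 6.
Insert 420: h=5, slot 5 empty → index 5.
Insert 886: h=2, slot 2 empty → index 2.
Insert 188: h=3, slot 3 empty → index 3.
Insert 267: h=7, slot 7 empty → index 7.
Table: [_, _, 886, 188, _, 420, 734, 267, 372, 31, 746]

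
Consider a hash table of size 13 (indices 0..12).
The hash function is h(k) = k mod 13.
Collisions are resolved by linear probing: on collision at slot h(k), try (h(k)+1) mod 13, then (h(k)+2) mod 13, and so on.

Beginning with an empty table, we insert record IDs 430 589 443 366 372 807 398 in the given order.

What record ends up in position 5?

807

430 hashes to 1; slot 1 is free => place at 1.
589 hashes to 4; slot 4 is free => place at 4.
443 hashes to 1; 1 taken => place at 2.
366 hashes to 2; 2 taken => place at 3.
372 hashes to 8; slot 8 is free => place at 8.
807 hashes to 1; 1,2,3,4 taken => place at 5.
398 hashes to 8; 8 taken => place at 9.
Table: [., 430, 443, 366, 589, 807, ., ., 372, 398, ., ., .]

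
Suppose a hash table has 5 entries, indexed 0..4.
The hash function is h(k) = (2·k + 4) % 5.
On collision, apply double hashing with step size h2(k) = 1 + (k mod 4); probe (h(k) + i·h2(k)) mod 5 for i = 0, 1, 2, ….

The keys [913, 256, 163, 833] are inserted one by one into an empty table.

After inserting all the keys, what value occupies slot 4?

163

913 hashes to 0; slot 0 is free → place at 0.
256 hashes to 1; slot 1 is free → place at 1.
163 hashes to 0, h2=4; 0 taken → place at 4.
833 hashes to 0, h2=2; 0 taken → place at 2.
Table: [913, 256, 833, ., 163]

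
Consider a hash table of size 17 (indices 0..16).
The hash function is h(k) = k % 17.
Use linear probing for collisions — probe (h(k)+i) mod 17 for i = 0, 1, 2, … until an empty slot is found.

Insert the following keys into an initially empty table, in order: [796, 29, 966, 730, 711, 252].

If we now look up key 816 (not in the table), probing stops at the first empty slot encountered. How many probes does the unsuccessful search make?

3

796 hashes to 14; slot 14 is free -> place at 14.
29 hashes to 12; slot 12 is free -> place at 12.
966 hashes to 14; 14 taken -> place at 15.
730 hashes to 16; slot 16 is free -> place at 16.
711 hashes to 14; 14,15,16 taken -> place at 0.
252 hashes to 14; 14,15,16,0 taken -> place at 1.
Table: [711, 252, -, -, -, -, -, -, -, -, -, -, 29, -, 796, 966, 730]
Lookup 816: h=0, probe 0,1,2 → slot 2 empty, not found.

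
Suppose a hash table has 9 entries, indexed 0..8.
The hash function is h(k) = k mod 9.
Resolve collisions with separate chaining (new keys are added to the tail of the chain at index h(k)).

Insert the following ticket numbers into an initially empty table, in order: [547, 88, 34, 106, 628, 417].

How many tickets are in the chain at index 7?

5

Insert 547: h=7, bucket 7 empty -> new chain.
Insert 88: h=7, bucket 7 nonempty -> append to chain.
Insert 34: h=7, bucket 7 nonempty -> append to chain.
Insert 106: h=7, bucket 7 nonempty -> append to chain.
Insert 628: h=7, bucket 7 nonempty -> append to chain.
Insert 417: h=3, bucket 3 empty -> new chain.
Final buckets:
0: -
1: -
2: -
3: 417
4: -
5: -
6: -
7: 547 -> 88 -> 34 -> 106 -> 628
8: -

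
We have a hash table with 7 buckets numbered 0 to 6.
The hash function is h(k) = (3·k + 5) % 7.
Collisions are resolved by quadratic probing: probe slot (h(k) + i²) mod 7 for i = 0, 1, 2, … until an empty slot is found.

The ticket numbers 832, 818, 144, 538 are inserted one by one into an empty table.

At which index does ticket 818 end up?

3

832 hashes to 2; slot 2 is free => place at 2.
818 hashes to 2; 2 taken => place at 3.
144 hashes to 3; 3 taken => place at 4.
538 hashes to 2; 2,3 taken => place at 6.
Table: [—, —, 832, 818, 144, —, 538]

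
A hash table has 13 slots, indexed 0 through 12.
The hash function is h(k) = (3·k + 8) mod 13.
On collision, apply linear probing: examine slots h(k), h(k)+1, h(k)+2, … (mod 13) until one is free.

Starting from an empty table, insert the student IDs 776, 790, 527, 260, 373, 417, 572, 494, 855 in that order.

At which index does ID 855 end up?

2

Insert 776: h=9, slot 9 empty => index 9.
Insert 790: h=12, slot 12 empty => index 12.
Insert 527: h=3, slot 3 empty => index 3.
Insert 260: h=8, slot 8 empty => index 8.
Insert 373: h=9, slot 9 occupied => index 10.
Insert 417: h=11, slot 11 empty => index 11.
Insert 572: h=8, slots 8,9,10,11,12 occupied => index 0.
Insert 494: h=8, slots 8,9,10,11,12,0 occupied => index 1.
Insert 855: h=12, slots 12,0,1 occupied => index 2.
Table: [572, 494, 855, 527, _, _, _, _, 260, 776, 373, 417, 790]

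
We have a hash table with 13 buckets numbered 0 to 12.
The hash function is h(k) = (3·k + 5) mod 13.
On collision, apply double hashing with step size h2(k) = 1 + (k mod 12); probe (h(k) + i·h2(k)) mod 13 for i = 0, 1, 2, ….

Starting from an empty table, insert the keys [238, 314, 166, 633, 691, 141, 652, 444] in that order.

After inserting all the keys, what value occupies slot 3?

652

238: h=4 -> slot 4
314: h=11 -> slot 11
166: h=9 -> slot 9
633: h=6 -> slot 6
691: h=11, h2=8, probe 11,6,1 -> slot 1
141: h=12 -> slot 12
652: h=11, h2=5, probe 11,3 -> slot 3
444: h=11, h2=1, probe 11,12,0 -> slot 0
Table: [444, 691, —, 652, 238, —, 633, —, —, 166, —, 314, 141]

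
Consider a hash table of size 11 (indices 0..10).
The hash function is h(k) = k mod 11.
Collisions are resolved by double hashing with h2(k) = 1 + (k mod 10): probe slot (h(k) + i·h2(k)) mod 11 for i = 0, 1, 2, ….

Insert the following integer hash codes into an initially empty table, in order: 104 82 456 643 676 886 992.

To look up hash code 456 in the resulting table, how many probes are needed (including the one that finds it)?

104 hashes to 5; slot 5 is free -> place at 5.
82 hashes to 5, h2=3; 5 taken -> place at 8.
456 hashes to 5, h2=7; 5 taken -> place at 1.
643 hashes to 5, h2=4; 5 taken -> place at 9.
676 hashes to 5, h2=7; 5,1,8 taken -> place at 4.
886 hashes to 6; slot 6 is free -> place at 6.
992 hashes to 2; slot 2 is free -> place at 2.
Table: [—, 456, 992, —, 676, 104, 886, —, 82, 643, —]
Lookup 456: h=5, h2=7, probe 5,1 → found at 1.

2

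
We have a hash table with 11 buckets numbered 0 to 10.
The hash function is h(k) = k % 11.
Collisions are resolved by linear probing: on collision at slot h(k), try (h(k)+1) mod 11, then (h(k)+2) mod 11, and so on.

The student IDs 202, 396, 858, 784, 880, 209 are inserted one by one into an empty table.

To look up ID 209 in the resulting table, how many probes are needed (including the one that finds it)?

6

202: h=4 → slot 4
396: h=0 → slot 0
858: h=0, probe 0,1 → slot 1
784: h=3 → slot 3
880: h=0, probe 0,1,2 → slot 2
209: h=0, probe 0,1,2,3,4,5 → slot 5
Table: [396, 858, 880, 784, 202, 209, -, -, -, -, -]
Lookup 209: h=0, probe 0,1,2,3,4,5 → found at 5.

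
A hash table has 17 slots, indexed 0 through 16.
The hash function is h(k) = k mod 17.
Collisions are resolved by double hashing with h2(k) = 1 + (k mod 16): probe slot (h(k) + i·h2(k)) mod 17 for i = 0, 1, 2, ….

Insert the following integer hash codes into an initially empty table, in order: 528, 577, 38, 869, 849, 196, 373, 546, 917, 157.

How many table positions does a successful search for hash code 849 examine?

3

528: h=1 => slot 1
577: h=16 => slot 16
38: h=4 => slot 4
869: h=2 => slot 2
849: h=16, h2=2, probe 16,1,3 => slot 3
196: h=9 => slot 9
373: h=16, h2=6, probe 16,5 => slot 5
546: h=2, h2=3, probe 2,5,8 => slot 8
917: h=16, h2=6, probe 16,5,11 => slot 11
157: h=4, h2=14, probe 4,1,15 => slot 15
Table: [—, 528, 869, 849, 38, 373, —, —, 546, 196, —, 917, —, —, —, 157, 577]
Lookup 849: h=16, h2=2, probe 16,1,3 → found at 3.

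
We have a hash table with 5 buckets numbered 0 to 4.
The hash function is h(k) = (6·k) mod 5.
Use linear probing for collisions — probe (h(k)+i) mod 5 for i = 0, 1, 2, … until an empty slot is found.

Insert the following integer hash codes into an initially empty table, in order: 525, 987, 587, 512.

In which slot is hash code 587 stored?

3

525 hashes to 0; slot 0 is free -> place at 0.
987 hashes to 2; slot 2 is free -> place at 2.
587 hashes to 2; 2 taken -> place at 3.
512 hashes to 2; 2,3 taken -> place at 4.
Table: [525, -, 987, 587, 512]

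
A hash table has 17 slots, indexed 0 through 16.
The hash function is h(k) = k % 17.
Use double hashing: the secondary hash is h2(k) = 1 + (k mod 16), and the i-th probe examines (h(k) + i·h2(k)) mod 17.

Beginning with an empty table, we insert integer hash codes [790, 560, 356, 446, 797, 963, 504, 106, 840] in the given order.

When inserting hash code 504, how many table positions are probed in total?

2

Insert 790: h=8, slot 8 empty -> index 8.
Insert 560: h=16, slot 16 empty -> index 16.
Insert 356: h=16, h2=5, slot 16 occupied -> index 4.
Insert 446: h=4, h2=15, slot 4 occupied -> index 2.
Insert 797: h=15, slot 15 empty -> index 15.
Insert 963: h=11, slot 11 empty -> index 11.
Insert 504: h=11, h2=9, slot 11 occupied -> index 3.
Insert 106: h=4, h2=11, slots 4,15 occupied -> index 9.
Insert 840: h=7, slot 7 empty -> index 7.
Table: [-, -, 446, 504, 356, -, -, 840, 790, 106, -, 963, -, -, -, 797, 560]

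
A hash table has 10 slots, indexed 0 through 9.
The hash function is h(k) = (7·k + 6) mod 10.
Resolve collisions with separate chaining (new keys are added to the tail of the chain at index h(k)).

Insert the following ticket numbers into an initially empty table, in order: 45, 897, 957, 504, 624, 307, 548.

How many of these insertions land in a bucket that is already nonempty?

Insert 45: h=1, bucket 1 empty → new chain.
Insert 897: h=5, bucket 5 empty → new chain.
Insert 957: h=5, bucket 5 nonempty → append to chain.
Insert 504: h=4, bucket 4 empty → new chain.
Insert 624: h=4, bucket 4 nonempty → append to chain.
Insert 307: h=5, bucket 5 nonempty → append to chain.
Insert 548: h=2, bucket 2 empty → new chain.
Final buckets:
0: .
1: 45
2: 548
3: .
4: 504 -> 624
5: 897 -> 957 -> 307
6: .
7: .
8: .
9: .

3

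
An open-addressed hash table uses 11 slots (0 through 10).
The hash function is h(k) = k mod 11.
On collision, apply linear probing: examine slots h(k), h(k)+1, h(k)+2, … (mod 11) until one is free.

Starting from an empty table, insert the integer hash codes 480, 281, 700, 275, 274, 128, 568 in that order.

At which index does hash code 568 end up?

1

480 hashes to 7; slot 7 is free -> place at 7.
281 hashes to 6; slot 6 is free -> place at 6.
700 hashes to 7; 7 taken -> place at 8.
275 hashes to 0; slot 0 is free -> place at 0.
274 hashes to 10; slot 10 is free -> place at 10.
128 hashes to 7; 7,8 taken -> place at 9.
568 hashes to 7; 7,8,9,10,0 taken -> place at 1.
Table: [275, 568, —, —, —, —, 281, 480, 700, 128, 274]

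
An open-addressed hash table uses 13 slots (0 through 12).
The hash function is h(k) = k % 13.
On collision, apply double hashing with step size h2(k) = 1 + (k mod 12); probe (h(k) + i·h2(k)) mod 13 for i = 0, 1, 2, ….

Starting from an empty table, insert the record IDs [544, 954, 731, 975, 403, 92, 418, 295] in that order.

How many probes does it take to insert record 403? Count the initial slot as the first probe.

2

Insert 544: h=11, slot 11 empty → index 11.
Insert 954: h=5, slot 5 empty → index 5.
Insert 731: h=3, slot 3 empty → index 3.
Insert 975: h=0, slot 0 empty → index 0.
Insert 403: h=0, h2=8, slot 0 occupied → index 8.
Insert 92: h=1, slot 1 empty → index 1.
Insert 418: h=2, slot 2 empty → index 2.
Insert 295: h=9, slot 9 empty → index 9.
Table: [975, 92, 418, 731, ∅, 954, ∅, ∅, 403, 295, ∅, 544, ∅]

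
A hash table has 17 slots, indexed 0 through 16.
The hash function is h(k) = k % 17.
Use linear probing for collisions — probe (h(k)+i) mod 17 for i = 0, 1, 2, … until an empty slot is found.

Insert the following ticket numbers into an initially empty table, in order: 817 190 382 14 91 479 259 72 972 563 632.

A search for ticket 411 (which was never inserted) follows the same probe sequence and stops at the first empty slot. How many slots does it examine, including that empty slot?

9

Insert 817: h=1, slot 1 empty → index 1.
Insert 190: h=3, slot 3 empty → index 3.
Insert 382: h=8, slot 8 empty → index 8.
Insert 14: h=14, slot 14 empty → index 14.
Insert 91: h=6, slot 6 empty → index 6.
Insert 479: h=3, slot 3 occupied → index 4.
Insert 259: h=4, slot 4 occupied → index 5.
Insert 72: h=4, slots 4,5,6 occupied → index 7.
Insert 972: h=3, slots 3,4,5,6,7,8 occupied → index 9.
Insert 563: h=2, slot 2 empty → index 2.
Insert 632: h=3, slots 3,4,5,6,7,8,9 occupied → index 10.
Table: [∅, 817, 563, 190, 479, 259, 91, 72, 382, 972, 632, ∅, ∅, ∅, 14, ∅, ∅]
Lookup 411: h=3, probe 3,4,5,6,7,8,9,10,11 → slot 11 empty, not found.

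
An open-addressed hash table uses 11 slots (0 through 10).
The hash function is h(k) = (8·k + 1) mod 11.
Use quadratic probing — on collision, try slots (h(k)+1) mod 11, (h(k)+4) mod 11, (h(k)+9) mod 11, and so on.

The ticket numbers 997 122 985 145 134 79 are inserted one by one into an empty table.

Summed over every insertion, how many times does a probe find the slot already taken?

3

997: h=2 => slot 2
122: h=9 => slot 9
985: h=5 => slot 5
145: h=6 => slot 6
134: h=6, probe 6,7 => slot 7
79: h=6, probe 6,7,10 => slot 10
Table: [., ., 997, ., ., 985, 145, 134, ., 122, 79]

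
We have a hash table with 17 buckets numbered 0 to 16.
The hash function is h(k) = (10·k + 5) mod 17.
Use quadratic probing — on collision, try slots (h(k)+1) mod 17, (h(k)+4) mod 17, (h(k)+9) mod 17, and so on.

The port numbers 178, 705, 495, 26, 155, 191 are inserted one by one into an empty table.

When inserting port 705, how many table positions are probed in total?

2

178: h=0 -> slot 0
705: h=0, probe 0,1 -> slot 1
495: h=8 -> slot 8
26: h=10 -> slot 10
155: h=8, probe 8,9 -> slot 9
191: h=11 -> slot 11
Table: [178, 705, _, _, _, _, _, _, 495, 155, 26, 191, _, _, _, _, _]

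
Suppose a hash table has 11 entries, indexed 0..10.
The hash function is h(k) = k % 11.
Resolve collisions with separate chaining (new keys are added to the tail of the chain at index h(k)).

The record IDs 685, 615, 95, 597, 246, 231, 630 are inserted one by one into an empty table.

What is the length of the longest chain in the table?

3

Insert 685: h=3, bucket 3 empty -> new chain.
Insert 615: h=10, bucket 10 empty -> new chain.
Insert 95: h=7, bucket 7 empty -> new chain.
Insert 597: h=3, bucket 3 nonempty -> append to chain.
Insert 246: h=4, bucket 4 empty -> new chain.
Insert 231: h=0, bucket 0 empty -> new chain.
Insert 630: h=3, bucket 3 nonempty -> append to chain.
Final buckets:
0: 231
1: ∅
2: ∅
3: 685 -> 597 -> 630
4: 246
5: ∅
6: ∅
7: 95
8: ∅
9: ∅
10: 615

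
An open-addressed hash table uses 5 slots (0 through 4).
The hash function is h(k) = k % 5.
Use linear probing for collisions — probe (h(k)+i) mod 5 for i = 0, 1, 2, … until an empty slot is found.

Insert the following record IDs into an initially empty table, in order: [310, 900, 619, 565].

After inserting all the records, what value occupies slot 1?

310 hashes to 0; slot 0 is free => place at 0.
900 hashes to 0; 0 taken => place at 1.
619 hashes to 4; slot 4 is free => place at 4.
565 hashes to 0; 0,1 taken => place at 2.
Table: [310, 900, 565, _, 619]

900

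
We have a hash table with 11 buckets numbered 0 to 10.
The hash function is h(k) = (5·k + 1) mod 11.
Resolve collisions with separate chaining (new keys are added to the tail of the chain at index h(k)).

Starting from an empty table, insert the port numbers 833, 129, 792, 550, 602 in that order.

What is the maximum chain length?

833 → bucket 8
129 → bucket 8 (collision)
792 → bucket 1
550 → bucket 1 (collision)
602 → bucket 8 (collision)
Final buckets:
0: _
1: 792 -> 550
2: _
3: _
4: _
5: _
6: _
7: _
8: 833 -> 129 -> 602
9: _
10: _

3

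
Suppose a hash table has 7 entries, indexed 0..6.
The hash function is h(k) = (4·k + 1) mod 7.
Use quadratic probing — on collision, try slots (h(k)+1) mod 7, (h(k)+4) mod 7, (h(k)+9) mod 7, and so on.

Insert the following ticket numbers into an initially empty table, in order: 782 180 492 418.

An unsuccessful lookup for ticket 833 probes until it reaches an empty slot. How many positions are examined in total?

3

782: h=0 -> slot 0
180: h=0, probe 0,1 -> slot 1
492: h=2 -> slot 2
418: h=0, probe 0,1,4 -> slot 4
Table: [782, 180, 492, -, 418, -, -]
Lookup 833: h=1, probe 1,2,5 → slot 5 empty, not found.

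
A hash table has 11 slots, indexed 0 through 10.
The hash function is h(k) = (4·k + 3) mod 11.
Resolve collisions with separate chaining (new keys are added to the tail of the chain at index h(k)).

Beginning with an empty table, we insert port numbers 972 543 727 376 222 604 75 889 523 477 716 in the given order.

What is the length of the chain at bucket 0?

2

Insert 972: h=8, bucket 8 empty -> new chain.
Insert 543: h=8, bucket 8 nonempty -> append to chain.
Insert 727: h=7, bucket 7 empty -> new chain.
Insert 376: h=0, bucket 0 empty -> new chain.
Insert 222: h=0, bucket 0 nonempty -> append to chain.
Insert 604: h=10, bucket 10 empty -> new chain.
Insert 75: h=6, bucket 6 empty -> new chain.
Insert 889: h=6, bucket 6 nonempty -> append to chain.
Insert 523: h=5, bucket 5 empty -> new chain.
Insert 477: h=8, bucket 8 nonempty -> append to chain.
Insert 716: h=7, bucket 7 nonempty -> append to chain.
Final buckets:
0: 376 -> 222
1: _
2: _
3: _
4: _
5: 523
6: 75 -> 889
7: 727 -> 716
8: 972 -> 543 -> 477
9: _
10: 604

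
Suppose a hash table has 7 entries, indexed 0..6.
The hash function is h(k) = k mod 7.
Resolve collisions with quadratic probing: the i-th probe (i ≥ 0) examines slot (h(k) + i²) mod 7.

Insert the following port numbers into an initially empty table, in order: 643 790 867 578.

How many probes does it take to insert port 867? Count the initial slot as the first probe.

3

643: h=6 → slot 6
790: h=6, probe 6,0 → slot 0
867: h=6, probe 6,0,3 → slot 3
578: h=4 → slot 4
Table: [790, -, -, 867, 578, -, 643]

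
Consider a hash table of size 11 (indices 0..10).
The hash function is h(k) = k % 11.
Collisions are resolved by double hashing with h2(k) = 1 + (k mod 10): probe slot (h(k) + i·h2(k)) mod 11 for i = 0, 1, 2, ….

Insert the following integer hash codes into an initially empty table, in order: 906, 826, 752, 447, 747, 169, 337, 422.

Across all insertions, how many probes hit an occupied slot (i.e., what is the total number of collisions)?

12

906 hashes to 4; slot 4 is free => place at 4.
826 hashes to 1; slot 1 is free => place at 1.
752 hashes to 4, h2=3; 4 taken => place at 7.
447 hashes to 7, h2=8; 7,4,1 taken => place at 9.
747 hashes to 10; slot 10 is free => place at 10.
169 hashes to 4, h2=10; 4 taken => place at 3.
337 hashes to 7, h2=8; 7,4,1,9 taken => place at 6.
422 hashes to 4, h2=3; 4,7,10 taken => place at 2.
Table: [_, 826, 422, 169, 906, _, 337, 752, _, 447, 747]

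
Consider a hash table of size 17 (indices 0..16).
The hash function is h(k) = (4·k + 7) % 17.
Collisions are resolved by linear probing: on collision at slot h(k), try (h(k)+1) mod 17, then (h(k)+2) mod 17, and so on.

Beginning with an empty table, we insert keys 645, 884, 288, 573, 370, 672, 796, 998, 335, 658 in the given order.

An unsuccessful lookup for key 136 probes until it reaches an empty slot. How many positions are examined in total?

7

645 hashes to 3; slot 3 is free => place at 3.
884 hashes to 7; slot 7 is free => place at 7.
288 hashes to 3; 3 taken => place at 4.
573 hashes to 4; 4 taken => place at 5.
370 hashes to 8; slot 8 is free => place at 8.
672 hashes to 9; slot 9 is free => place at 9.
796 hashes to 12; slot 12 is free => place at 12.
998 hashes to 4; 4,5 taken => place at 6.
335 hashes to 4; 4,5,6,7,8,9 taken => place at 10.
658 hashes to 4; 4,5,6,7,8,9,10 taken => place at 11.
Table: [∅, ∅, ∅, 645, 288, 573, 998, 884, 370, 672, 335, 658, 796, ∅, ∅, ∅, ∅]
Lookup 136: h=7, probe 7,8,9,10,11,12,13 → slot 13 empty, not found.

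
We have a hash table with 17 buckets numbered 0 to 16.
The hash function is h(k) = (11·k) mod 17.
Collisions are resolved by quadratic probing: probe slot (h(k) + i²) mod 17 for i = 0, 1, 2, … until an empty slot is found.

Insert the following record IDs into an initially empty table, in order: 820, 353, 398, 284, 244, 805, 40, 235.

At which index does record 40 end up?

820: h=10 => slot 10
353: h=7 => slot 7
398: h=9 => slot 9
284: h=13 => slot 13
244: h=15 => slot 15
805: h=15, probe 15,16 => slot 16
40: h=15, probe 15,16,2 => slot 2
235: h=1 => slot 1
Table: [-, 235, 40, -, -, -, -, 353, -, 398, 820, -, -, 284, -, 244, 805]

2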